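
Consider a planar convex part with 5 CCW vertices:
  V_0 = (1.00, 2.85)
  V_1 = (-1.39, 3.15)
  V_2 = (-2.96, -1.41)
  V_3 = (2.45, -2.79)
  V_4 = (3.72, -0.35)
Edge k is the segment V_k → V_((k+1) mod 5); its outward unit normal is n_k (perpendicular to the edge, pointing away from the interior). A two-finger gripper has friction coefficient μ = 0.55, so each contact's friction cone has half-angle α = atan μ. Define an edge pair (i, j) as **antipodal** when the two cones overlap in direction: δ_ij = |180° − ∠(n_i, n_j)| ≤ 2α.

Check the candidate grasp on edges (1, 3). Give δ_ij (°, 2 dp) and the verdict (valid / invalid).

α = atan 0.55 = 28.81°;  2α = 57.62°
edge 1: e_1 = (-1.57, -4.56);  n_1 = (-0.9455, +0.3255)
edge 3: e_3 = (+1.27, +2.44);  n_3 = (+0.8870, -0.4617)
∠(n_1, n_3) = 171.50°
δ = |180° − 171.50°| = 8.50°
8.50° ≤ 2α = 57.62°  →  valid

δ = 8.50°, valid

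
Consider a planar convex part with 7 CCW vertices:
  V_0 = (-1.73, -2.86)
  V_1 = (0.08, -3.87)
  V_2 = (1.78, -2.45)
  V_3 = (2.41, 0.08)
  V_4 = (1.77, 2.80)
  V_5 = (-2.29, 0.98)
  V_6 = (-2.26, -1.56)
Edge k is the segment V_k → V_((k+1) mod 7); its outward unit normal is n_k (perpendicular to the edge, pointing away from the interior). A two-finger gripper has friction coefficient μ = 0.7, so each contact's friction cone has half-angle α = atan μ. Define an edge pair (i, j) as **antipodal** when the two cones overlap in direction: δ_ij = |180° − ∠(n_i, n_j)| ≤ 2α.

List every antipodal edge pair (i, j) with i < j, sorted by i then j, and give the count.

α = atan 0.7 = 34.99°;  2α = 69.98°
n_0 = (-0.4873, -0.8732)
n_1 = (+0.6411, -0.7675)
n_2 = (+0.9704, -0.2416)
n_3 = (+0.9734, +0.2290)
n_4 = (-0.4091, +0.9125)
n_5 = (-0.9999, -0.0118)
n_6 = (-0.9260, -0.3775)
  (0,1): δ = 110.97°  ·
  (0,2): δ = 74.82°  ·
  (0,3): δ = 47.60°  ✓
  (0,4): δ = 53.31°  ✓
  (0,5): δ = 119.84°  ·
  (0,6): δ = 141.34°  ·
  (1,2): δ = 143.85°  ·
  (1,3): δ = 116.63°  ·
  (1,4): δ = 15.73°  ✓
  (1,5): δ = 50.80°  ✓
  (1,6): δ = 72.31°  ·
  (2,3): δ = 152.78°  ·
  (2,4): δ = 51.87°  ✓
  (2,5): δ = 14.66°  ✓
  (2,6): δ = 36.16°  ✓
  (3,4): δ = 79.09°  ·
  (3,5): δ = 12.56°  ✓
  (3,6): δ = 8.94°  ✓
  (4,5): δ = 113.47°  ·
  (4,6): δ = 91.97°  ·
  (5,6): δ = 158.50°  ·
antipodal pairs: 9

count = 9; pairs: (0,3), (0,4), (1,4), (1,5), (2,4), (2,5), (2,6), (3,5), (3,6)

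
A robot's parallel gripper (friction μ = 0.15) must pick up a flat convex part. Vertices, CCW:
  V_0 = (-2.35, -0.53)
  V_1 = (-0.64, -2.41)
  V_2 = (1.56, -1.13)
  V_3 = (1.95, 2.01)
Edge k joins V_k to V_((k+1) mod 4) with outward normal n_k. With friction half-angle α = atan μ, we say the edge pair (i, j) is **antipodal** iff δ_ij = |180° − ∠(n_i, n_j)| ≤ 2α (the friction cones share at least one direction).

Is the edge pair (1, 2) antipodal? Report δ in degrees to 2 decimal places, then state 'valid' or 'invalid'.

δ = 127.27°, invalid

α = atan 0.15 = 8.53°;  2α = 17.06°
edge 1: e_1 = (+2.20, +1.28);  n_1 = (+0.5029, -0.8643)
edge 2: e_2 = (+0.39, +3.14);  n_2 = (+0.9924, -0.1233)
∠(n_1, n_2) = 52.73°
δ = |180° − 52.73°| = 127.27°
127.27° > 2α = 17.06°  →  invalid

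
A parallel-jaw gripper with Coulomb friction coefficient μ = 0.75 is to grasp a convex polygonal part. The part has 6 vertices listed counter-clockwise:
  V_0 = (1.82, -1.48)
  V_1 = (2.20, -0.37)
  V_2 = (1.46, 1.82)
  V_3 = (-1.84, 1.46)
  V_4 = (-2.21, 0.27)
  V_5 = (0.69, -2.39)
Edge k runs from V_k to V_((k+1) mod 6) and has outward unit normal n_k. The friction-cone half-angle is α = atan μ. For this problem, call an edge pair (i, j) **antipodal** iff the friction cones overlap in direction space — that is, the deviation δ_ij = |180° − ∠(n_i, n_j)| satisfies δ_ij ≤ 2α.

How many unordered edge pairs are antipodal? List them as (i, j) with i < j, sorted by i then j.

α = atan 0.75 = 36.87°;  2α = 73.74°
n_0 = (+0.9461, -0.3239)
n_1 = (+0.9474, +0.3201)
n_2 = (-0.1084, +0.9941)
n_3 = (-0.9549, +0.2969)
n_4 = (-0.6760, -0.7369)
n_5 = (+0.6272, -0.7788)
  (0,1): δ = 142.43°  ·
  (0,2): δ = 64.88°  ✓
  (0,3): δ = 1.63°  ✓
  (0,4): δ = 66.37°  ✓
  (0,5): δ = 147.74°  ·
  (1,2): δ = 102.44°  ·
  (1,3): δ = 35.94°  ✓
  (1,4): δ = 28.80°  ✓
  (1,5): δ = 110.17°  ·
  (2,3): δ = 113.50°  ·
  (2,4): δ = 48.75°  ✓
  (2,5): δ = 32.62°  ✓
  (3,4): δ = 115.26°  ·
  (3,5): δ = 33.88°  ✓
  (4,5): δ = 98.63°  ·
antipodal pairs: 8

count = 8; pairs: (0,2), (0,3), (0,4), (1,3), (1,4), (2,4), (2,5), (3,5)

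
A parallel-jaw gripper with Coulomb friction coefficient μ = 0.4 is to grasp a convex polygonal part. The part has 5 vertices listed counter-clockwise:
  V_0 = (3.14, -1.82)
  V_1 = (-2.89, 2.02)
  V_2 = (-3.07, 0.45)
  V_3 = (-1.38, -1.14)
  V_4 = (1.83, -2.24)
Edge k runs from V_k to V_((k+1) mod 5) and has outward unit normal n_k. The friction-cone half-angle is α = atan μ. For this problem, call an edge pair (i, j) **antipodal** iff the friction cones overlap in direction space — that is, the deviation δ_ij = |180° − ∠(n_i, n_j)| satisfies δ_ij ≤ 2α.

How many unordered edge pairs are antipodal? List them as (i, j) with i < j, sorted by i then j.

α = atan 0.4 = 21.80°;  2α = 43.60°
n_0 = (+0.5371, +0.8435)
n_1 = (-0.9935, +0.1139)
n_2 = (-0.6852, -0.7283)
n_3 = (-0.3242, -0.9460)
n_4 = (+0.3053, -0.9523)
  (0,1): δ = 64.05°  ·
  (0,2): δ = 10.76°  ✓
  (0,3): δ = 13.57°  ✓
  (0,4): δ = 50.27°  ·
  (1,2): δ = 126.71°  ·
  (1,3): δ = 102.38°  ·
  (1,4): δ = 65.68°  ·
  (2,3): δ = 155.66°  ·
  (2,4): δ = 118.97°  ·
  (3,4): δ = 143.31°  ·
antipodal pairs: 2

count = 2; pairs: (0,2), (0,3)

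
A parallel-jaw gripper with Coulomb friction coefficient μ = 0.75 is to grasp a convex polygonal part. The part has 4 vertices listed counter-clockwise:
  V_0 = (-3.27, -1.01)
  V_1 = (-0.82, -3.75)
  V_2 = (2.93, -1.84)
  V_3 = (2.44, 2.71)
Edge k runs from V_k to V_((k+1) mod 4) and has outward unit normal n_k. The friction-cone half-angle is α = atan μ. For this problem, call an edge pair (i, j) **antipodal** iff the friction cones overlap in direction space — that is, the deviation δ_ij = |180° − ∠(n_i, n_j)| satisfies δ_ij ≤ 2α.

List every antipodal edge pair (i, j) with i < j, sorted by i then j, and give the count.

α = atan 0.75 = 36.87°;  2α = 73.74°
n_0 = (-0.7455, -0.6666)
n_1 = (+0.4539, -0.8911)
n_2 = (+0.9943, +0.1071)
n_3 = (-0.5459, +0.8379)
  (0,1): δ = 104.81°  ·
  (0,2): δ = 35.66°  ✓
  (0,3): δ = 81.28°  ·
  (1,2): δ = 110.84°  ·
  (1,3): δ = 6.09°  ✓
  (2,3): δ = 63.06°  ✓
antipodal pairs: 3

count = 3; pairs: (0,2), (1,3), (2,3)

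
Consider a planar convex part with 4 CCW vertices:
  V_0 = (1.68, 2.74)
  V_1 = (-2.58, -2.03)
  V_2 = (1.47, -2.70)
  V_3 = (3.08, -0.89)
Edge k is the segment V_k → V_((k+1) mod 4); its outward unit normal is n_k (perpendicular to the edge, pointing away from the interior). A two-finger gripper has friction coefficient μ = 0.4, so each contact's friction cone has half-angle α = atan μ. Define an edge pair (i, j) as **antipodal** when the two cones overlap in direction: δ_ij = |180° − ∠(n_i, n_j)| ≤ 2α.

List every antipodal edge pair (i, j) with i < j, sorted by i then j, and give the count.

count = 1; pairs: (0,2)

α = atan 0.4 = 21.80°;  2α = 43.60°
n_0 = (-0.7459, +0.6661)
n_1 = (-0.1632, -0.9866)
n_2 = (+0.7472, -0.6646)
n_3 = (+0.9330, +0.3598)
  (0,1): δ = 57.63°  ·
  (0,2): δ = 0.11°  ✓
  (0,3): δ = 62.86°  ·
  (1,2): δ = 122.26°  ·
  (1,3): δ = 59.52°  ·
  (2,3): δ = 117.26°  ·
antipodal pairs: 1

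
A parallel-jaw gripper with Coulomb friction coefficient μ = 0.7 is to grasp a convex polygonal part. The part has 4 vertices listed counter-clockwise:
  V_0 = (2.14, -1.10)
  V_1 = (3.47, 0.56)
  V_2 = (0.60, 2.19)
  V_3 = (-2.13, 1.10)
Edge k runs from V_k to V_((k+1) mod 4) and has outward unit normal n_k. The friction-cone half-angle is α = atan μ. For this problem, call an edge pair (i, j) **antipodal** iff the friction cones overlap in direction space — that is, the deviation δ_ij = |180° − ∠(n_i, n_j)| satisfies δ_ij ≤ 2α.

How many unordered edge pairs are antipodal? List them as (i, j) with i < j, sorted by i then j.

count = 3; pairs: (0,2), (1,3), (2,3)

α = atan 0.7 = 34.99°;  2α = 69.98°
n_0 = (+0.7804, -0.6253)
n_1 = (+0.4939, +0.8695)
n_2 = (-0.3708, +0.9287)
n_3 = (-0.4580, -0.8889)
  (0,1): δ = 80.89°  ·
  (0,2): δ = 29.53°  ✓
  (0,3): δ = 101.44°  ·
  (1,2): δ = 128.64°  ·
  (1,3): δ = 2.34°  ✓
  (2,3): δ = 49.02°  ✓
antipodal pairs: 3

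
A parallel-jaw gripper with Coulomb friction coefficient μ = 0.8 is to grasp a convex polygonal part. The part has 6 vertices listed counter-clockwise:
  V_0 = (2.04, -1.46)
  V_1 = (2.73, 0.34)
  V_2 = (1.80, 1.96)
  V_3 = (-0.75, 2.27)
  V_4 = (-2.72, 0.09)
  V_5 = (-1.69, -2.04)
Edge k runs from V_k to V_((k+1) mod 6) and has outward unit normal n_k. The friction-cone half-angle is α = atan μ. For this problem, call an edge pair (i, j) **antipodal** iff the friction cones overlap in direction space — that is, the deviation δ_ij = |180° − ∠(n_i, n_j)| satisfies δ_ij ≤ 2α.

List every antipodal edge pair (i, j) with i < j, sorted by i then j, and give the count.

α = atan 0.8 = 38.66°;  2α = 77.32°
n_0 = (+0.9337, -0.3579)
n_1 = (+0.8673, +0.4979)
n_2 = (+0.1207, +0.9927)
n_3 = (-0.7419, +0.6705)
n_4 = (-0.9003, -0.4353)
n_5 = (+0.1536, -0.9881)
  (0,1): δ = 129.17°  ·
  (0,2): δ = 75.96°  ✓
  (0,3): δ = 21.13°  ✓
  (0,4): δ = 46.78°  ✓
  (0,5): δ = 119.81°  ·
  (1,2): δ = 126.79°  ·
  (1,3): δ = 71.96°  ✓
  (1,4): δ = 4.05°  ✓
  (1,5): δ = 68.98°  ✓
  (2,3): δ = 125.17°  ·
  (2,4): δ = 57.26°  ✓
  (2,5): δ = 15.77°  ✓
  (3,4): δ = 112.09°  ·
  (3,5): δ = 39.06°  ✓
  (4,5): δ = 106.97°  ·
antipodal pairs: 9

count = 9; pairs: (0,2), (0,3), (0,4), (1,3), (1,4), (1,5), (2,4), (2,5), (3,5)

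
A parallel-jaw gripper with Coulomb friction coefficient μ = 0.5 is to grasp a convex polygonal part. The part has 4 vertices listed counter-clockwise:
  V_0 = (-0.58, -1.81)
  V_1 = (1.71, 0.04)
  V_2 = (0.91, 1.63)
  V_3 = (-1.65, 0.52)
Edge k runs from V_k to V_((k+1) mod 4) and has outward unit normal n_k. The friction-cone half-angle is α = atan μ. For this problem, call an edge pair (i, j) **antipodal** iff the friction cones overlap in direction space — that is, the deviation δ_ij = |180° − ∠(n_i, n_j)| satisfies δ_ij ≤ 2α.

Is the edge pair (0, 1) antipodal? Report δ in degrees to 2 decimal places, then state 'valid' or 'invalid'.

α = atan 0.5 = 26.57°;  2α = 53.13°
edge 0: e_0 = (+2.29, +1.85);  n_0 = (+0.6284, -0.7779)
edge 1: e_1 = (-0.80, +1.59);  n_1 = (+0.8933, +0.4495)
∠(n_0, n_1) = 77.78°
δ = |180° − 77.78°| = 102.22°
102.22° > 2α = 53.13°  →  invalid

δ = 102.22°, invalid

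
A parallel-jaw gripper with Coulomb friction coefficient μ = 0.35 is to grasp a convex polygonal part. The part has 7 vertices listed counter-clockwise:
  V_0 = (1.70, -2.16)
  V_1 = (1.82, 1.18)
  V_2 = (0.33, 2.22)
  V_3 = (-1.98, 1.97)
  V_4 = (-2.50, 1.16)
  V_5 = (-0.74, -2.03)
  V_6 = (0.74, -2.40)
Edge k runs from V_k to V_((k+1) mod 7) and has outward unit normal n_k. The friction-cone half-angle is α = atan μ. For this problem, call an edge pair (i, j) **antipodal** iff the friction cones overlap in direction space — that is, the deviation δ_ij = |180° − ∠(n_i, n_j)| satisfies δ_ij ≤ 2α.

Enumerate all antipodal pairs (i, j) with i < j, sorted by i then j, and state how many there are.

count = 6; pairs: (0,3), (0,4), (1,4), (1,5), (2,5), (2,6)

α = atan 0.35 = 19.29°;  2α = 38.58°
n_0 = (+0.9994, -0.0359)
n_1 = (+0.5724, +0.8200)
n_2 = (-0.1076, +0.9942)
n_3 = (-0.8415, +0.5402)
n_4 = (-0.8756, -0.4831)
n_5 = (-0.2425, -0.9701)
n_6 = (+0.2425, -0.9701)
  (0,1): δ = 122.86°  ·
  (0,2): δ = 81.77°  ·
  (0,3): δ = 30.64°  ✓
  (0,4): δ = 30.94°  ✓
  (0,5): δ = 78.02°  ·
  (0,6): δ = 106.09°  ·
  (1,2): δ = 138.91°  ·
  (1,3): δ = 87.78°  ·
  (1,4): δ = 26.20°  ✓
  (1,5): δ = 20.88°  ✓
  (1,6): δ = 48.95°  ·
  (2,3): δ = 128.88°  ·
  (2,4): δ = 67.29°  ·
  (2,5): δ = 20.21°  ✓
  (2,6): δ = 7.86°  ✓
  (3,4): δ = 118.41°  ·
  (3,5): δ = 71.34°  ·
  (3,6): δ = 43.26°  ·
  (4,5): δ = 132.92°  ·
  (4,6): δ = 104.85°  ·
  (5,6): δ = 151.93°  ·
antipodal pairs: 6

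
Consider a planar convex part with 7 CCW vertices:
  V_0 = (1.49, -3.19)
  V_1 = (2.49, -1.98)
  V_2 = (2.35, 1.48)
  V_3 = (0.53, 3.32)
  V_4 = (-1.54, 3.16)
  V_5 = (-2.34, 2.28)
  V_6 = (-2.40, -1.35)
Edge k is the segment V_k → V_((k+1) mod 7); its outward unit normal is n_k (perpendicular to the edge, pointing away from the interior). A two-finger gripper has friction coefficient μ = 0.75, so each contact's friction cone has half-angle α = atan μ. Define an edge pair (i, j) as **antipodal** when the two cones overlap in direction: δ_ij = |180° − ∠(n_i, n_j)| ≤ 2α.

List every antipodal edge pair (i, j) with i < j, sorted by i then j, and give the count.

α = atan 0.75 = 36.87°;  2α = 73.74°
n_0 = (+0.7708, -0.6370)
n_1 = (+0.9992, +0.0404)
n_2 = (+0.7110, +0.7032)
n_3 = (-0.0771, +0.9970)
n_4 = (-0.7399, +0.6727)
n_5 = (-0.9999, +0.0165)
n_6 = (-0.4276, -0.9040)
  (0,1): δ = 138.11°  ·
  (0,2): δ = 95.74°  ·
  (0,3): δ = 46.01°  ✓
  (0,4): δ = 2.70°  ✓
  (0,5): δ = 38.62°  ✓
  (0,6): δ = 104.26°  ·
  (1,2): δ = 137.63°  ·
  (1,3): δ = 87.90°  ·
  (1,4): δ = 44.59°  ✓
  (1,5): δ = 3.26°  ✓
  (1,6): δ = 62.37°  ✓
  (2,3): δ = 130.27°  ·
  (2,4): δ = 86.96°  ·
  (2,5): δ = 45.63°  ✓
  (2,6): δ = 20.00°  ✓
  (3,4): δ = 136.69°  ·
  (3,5): δ = 95.37°  ·
  (3,6): δ = 29.73°  ✓
  (4,5): δ = 138.67°  ·
  (4,6): δ = 73.04°  ✓
  (5,6): δ = 114.37°  ·
antipodal pairs: 10

count = 10; pairs: (0,3), (0,4), (0,5), (1,4), (1,5), (1,6), (2,5), (2,6), (3,6), (4,6)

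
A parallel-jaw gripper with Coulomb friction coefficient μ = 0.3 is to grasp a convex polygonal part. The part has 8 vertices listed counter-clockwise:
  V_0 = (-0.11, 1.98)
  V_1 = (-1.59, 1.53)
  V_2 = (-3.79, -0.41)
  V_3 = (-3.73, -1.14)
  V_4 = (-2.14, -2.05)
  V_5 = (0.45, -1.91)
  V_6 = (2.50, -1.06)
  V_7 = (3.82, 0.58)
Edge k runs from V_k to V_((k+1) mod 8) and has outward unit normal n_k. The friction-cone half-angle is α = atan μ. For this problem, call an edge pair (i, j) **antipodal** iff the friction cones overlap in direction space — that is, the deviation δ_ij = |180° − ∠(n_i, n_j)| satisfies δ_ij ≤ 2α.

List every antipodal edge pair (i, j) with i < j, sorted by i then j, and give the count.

count = 6; pairs: (0,4), (0,5), (1,5), (1,6), (3,7), (4,7)

α = atan 0.3 = 16.70°;  2α = 33.40°
n_0 = (-0.2909, +0.9568)
n_1 = (-0.6614, +0.7500)
n_2 = (-0.9966, -0.0819)
n_3 = (-0.4967, -0.8679)
n_4 = (+0.0540, -0.9985)
n_5 = (+0.3830, -0.9237)
n_6 = (+0.7790, -0.6270)
n_7 = (+0.3356, +0.9420)
  (0,1): δ = 155.51°  ·
  (0,2): δ = 102.21°  ·
  (0,3): δ = 46.70°  ·
  (0,4): δ = 13.82°  ✓
  (0,5): δ = 5.61°  ✓
  (0,6): δ = 34.26°  ·
  (0,7): δ = 143.48°  ·
  (1,2): δ = 126.71°  ·
  (1,3): δ = 71.19°  ·
  (1,4): δ = 38.31°  ·
  (1,5): δ = 18.89°  ✓
  (1,6): δ = 9.76°  ✓
  (1,7): δ = 118.99°  ·
  (2,3): δ = 124.48°  ·
  (2,4): δ = 91.60°  ·
  (2,5): δ = 72.18°  ·
  (2,6): δ = 43.53°  ·
  (2,7): δ = 65.69°  ·
  (3,4): δ = 147.12°  ·
  (3,5): δ = 127.70°  ·
  (3,6): δ = 99.05°  ·
  (3,7): δ = 10.18°  ✓
  (4,5): δ = 160.57°  ·
  (4,6): δ = 131.92°  ·
  (4,7): δ = 22.70°  ✓
  (5,6): δ = 151.35°  ·
  (5,7): δ = 42.13°  ·
  (6,7): δ = 70.78°  ·
antipodal pairs: 6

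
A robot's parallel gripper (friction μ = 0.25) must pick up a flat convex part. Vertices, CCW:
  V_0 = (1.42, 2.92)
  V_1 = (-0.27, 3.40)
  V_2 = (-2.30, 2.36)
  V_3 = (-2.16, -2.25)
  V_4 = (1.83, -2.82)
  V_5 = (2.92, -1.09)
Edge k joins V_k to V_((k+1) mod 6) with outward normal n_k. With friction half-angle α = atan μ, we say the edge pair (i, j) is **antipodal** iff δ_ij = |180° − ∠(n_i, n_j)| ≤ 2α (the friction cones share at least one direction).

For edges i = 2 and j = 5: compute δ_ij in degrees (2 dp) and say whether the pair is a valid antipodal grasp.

δ = 18.77°, valid

α = atan 0.25 = 14.04°;  2α = 28.07°
edge 2: e_2 = (+0.14, -4.61);  n_2 = (-0.9995, -0.0304)
edge 5: e_5 = (-1.50, +4.01);  n_5 = (+0.9366, +0.3504)
∠(n_2, n_5) = 161.23°
δ = |180° − 161.23°| = 18.77°
18.77° ≤ 2α = 28.07°  →  valid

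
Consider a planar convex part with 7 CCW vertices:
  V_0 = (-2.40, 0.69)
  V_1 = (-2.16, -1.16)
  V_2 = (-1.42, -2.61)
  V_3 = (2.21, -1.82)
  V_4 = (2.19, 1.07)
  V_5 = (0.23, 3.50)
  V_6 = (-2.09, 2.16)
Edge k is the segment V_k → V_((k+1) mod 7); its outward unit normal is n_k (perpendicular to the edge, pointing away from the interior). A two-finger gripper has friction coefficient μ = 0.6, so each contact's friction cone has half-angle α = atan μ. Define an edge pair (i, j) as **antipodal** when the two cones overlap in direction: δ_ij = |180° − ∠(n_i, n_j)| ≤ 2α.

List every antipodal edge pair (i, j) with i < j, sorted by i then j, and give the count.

count = 8; pairs: (0,3), (0,4), (1,3), (1,4), (2,5), (3,5), (3,6), (4,6)

α = atan 0.6 = 30.96°;  2α = 61.93°
n_0 = (-0.9917, -0.1287)
n_1 = (-0.8907, -0.4546)
n_2 = (+0.2127, -0.9771)
n_3 = (+1.0000, +0.0069)
n_4 = (+0.7784, +0.6278)
n_5 = (-0.5002, +0.8659)
n_6 = (-0.9785, +0.2063)
  (0,1): δ = 160.35°  ·
  (0,2): δ = 85.11°  ·
  (0,3): δ = 7.00°  ✓
  (0,4): δ = 31.50°  ✓
  (0,5): δ = 112.62°  ·
  (0,6): δ = 160.70°  ·
  (1,2): δ = 104.76°  ·
  (1,3): δ = 26.64°  ✓
  (1,4): δ = 11.85°  ✓
  (1,5): δ = 92.97°  ·
  (1,6): δ = 141.05°  ·
  (2,3): δ = 101.88°  ·
  (2,4): δ = 63.39°  ·
  (2,5): δ = 17.73°  ✓
  (2,6): δ = 65.81°  ·
  (3,4): δ = 141.51°  ·
  (3,5): δ = 60.39°  ✓
  (3,6): δ = 12.30°  ✓
  (4,5): δ = 98.88°  ·
  (4,6): δ = 50.80°  ✓
  (5,6): δ = 131.92°  ·
antipodal pairs: 8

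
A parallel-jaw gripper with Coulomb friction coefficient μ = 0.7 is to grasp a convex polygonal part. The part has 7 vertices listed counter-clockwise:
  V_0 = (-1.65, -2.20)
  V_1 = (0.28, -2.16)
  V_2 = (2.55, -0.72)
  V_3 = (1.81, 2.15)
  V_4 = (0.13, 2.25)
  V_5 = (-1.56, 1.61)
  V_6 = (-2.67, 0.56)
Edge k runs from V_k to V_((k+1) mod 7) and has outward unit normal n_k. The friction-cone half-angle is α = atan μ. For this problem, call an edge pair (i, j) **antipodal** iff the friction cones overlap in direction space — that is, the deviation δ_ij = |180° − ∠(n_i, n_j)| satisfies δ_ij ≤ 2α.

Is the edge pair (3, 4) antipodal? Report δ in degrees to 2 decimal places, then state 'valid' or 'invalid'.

α = atan 0.7 = 34.99°;  2α = 69.98°
edge 3: e_3 = (-1.68, +0.10);  n_3 = (+0.0594, +0.9982)
edge 4: e_4 = (-1.69, -0.64);  n_4 = (-0.3542, +0.9352)
∠(n_3, n_4) = 24.15°
δ = |180° − 24.15°| = 155.85°
155.85° > 2α = 69.98°  →  invalid

δ = 155.85°, invalid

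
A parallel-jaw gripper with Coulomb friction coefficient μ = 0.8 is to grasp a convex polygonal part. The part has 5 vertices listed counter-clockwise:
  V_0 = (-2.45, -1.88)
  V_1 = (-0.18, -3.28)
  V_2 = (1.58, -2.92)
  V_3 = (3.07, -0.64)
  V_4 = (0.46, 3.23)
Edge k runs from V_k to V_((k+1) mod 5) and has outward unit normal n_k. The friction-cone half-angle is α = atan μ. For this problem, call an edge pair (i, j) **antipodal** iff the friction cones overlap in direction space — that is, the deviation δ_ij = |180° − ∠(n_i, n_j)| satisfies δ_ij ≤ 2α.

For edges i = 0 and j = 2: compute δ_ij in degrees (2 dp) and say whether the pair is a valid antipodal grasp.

δ = 91.50°, invalid

α = atan 0.8 = 38.66°;  2α = 77.32°
edge 0: e_0 = (+2.27, -1.40);  n_0 = (-0.5249, -0.8511)
edge 2: e_2 = (+1.49, +2.28);  n_2 = (+0.8371, -0.5471)
∠(n_0, n_2) = 88.50°
δ = |180° − 88.50°| = 91.50°
91.50° > 2α = 77.32°  →  invalid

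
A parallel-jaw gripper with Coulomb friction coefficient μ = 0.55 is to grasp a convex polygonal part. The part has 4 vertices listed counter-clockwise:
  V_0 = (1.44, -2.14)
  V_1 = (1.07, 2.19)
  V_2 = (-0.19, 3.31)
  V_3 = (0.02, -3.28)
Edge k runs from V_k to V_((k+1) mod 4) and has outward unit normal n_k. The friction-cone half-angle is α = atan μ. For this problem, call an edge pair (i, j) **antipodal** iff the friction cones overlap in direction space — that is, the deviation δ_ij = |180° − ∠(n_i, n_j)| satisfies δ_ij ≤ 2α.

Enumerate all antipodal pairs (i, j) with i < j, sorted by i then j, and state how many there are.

α = atan 0.55 = 28.81°;  2α = 57.62°
n_0 = (+0.9964, +0.0851)
n_1 = (+0.6644, +0.7474)
n_2 = (-0.9995, -0.0319)
n_3 = (+0.6260, -0.7798)
  (0,1): δ = 136.52°  ·
  (0,2): δ = 3.06°  ✓
  (0,3): δ = 123.87°  ·
  (1,2): δ = 46.54°  ✓
  (1,3): δ = 80.39°  ·
  (2,3): δ = 53.07°  ✓
antipodal pairs: 3

count = 3; pairs: (0,2), (1,2), (2,3)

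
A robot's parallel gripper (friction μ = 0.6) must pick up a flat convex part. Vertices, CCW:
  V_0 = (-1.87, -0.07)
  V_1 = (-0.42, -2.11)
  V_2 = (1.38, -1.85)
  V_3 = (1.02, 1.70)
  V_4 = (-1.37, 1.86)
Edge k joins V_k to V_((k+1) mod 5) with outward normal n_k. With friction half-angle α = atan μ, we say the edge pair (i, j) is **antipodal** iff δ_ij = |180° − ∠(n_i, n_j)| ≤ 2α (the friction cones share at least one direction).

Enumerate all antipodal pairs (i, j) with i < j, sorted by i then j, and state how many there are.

α = atan 0.6 = 30.96°;  2α = 61.93°
n_0 = (-0.8151, -0.5793)
n_1 = (+0.1430, -0.9897)
n_2 = (+0.9949, +0.1009)
n_3 = (+0.0668, +0.9978)
n_4 = (-0.9680, +0.2508)
  (0,1): δ = 117.19°  ·
  (0,2): δ = 29.61°  ✓
  (0,3): δ = 50.77°  ✓
  (0,4): δ = 130.07°  ·
  (1,2): δ = 92.43°  ·
  (1,3): δ = 12.05°  ✓
  (1,4): δ = 67.26°  ·
  (2,3): δ = 99.62°  ·
  (2,4): δ = 20.31°  ✓
  (3,4): δ = 100.69°  ·
antipodal pairs: 4

count = 4; pairs: (0,2), (0,3), (1,3), (2,4)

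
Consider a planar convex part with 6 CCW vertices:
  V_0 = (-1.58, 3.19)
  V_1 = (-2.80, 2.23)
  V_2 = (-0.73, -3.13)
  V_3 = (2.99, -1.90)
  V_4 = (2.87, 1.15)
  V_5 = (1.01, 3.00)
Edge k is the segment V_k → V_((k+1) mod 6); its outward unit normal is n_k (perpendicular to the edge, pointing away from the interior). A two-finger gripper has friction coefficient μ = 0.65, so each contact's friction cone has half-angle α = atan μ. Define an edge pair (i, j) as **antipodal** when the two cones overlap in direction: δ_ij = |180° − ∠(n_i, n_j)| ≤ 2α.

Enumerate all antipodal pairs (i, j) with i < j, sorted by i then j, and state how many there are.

α = atan 0.65 = 33.02°;  2α = 66.05°
n_0 = (-0.6184, +0.7859)
n_1 = (-0.9329, -0.3603)
n_2 = (+0.3139, -0.9494)
n_3 = (+0.9992, +0.0393)
n_4 = (+0.7052, +0.7090)
n_5 = (+0.0732, +0.9973)
  (0,1): δ = 107.08°  ·
  (0,2): δ = 19.90°  ✓
  (0,3): δ = 54.05°  ✓
  (0,4): δ = 96.96°  ·
  (0,5): δ = 137.61°  ·
  (1,2): δ = 92.82°  ·
  (1,3): δ = 18.86°  ✓
  (1,4): δ = 24.04°  ✓
  (1,5): δ = 64.69°  ✓
  (2,3): δ = 106.04°  ·
  (2,4): δ = 63.14°  ✓
  (2,5): δ = 22.49°  ✓
  (3,4): δ = 137.10°  ·
  (3,5): δ = 96.45°  ·
  (4,5): δ = 139.35°  ·
antipodal pairs: 7

count = 7; pairs: (0,2), (0,3), (1,3), (1,4), (1,5), (2,4), (2,5)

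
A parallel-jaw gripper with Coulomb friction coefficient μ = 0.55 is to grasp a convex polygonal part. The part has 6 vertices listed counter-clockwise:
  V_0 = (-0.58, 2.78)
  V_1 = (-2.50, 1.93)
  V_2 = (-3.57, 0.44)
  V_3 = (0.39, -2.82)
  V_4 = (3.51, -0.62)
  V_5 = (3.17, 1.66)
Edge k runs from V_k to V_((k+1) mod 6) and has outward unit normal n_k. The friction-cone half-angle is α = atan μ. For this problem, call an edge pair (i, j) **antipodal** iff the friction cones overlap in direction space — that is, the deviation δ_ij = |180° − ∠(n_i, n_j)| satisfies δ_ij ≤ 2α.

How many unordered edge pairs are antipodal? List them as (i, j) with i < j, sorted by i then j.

α = atan 0.55 = 28.81°;  2α = 57.62°
n_0 = (-0.4048, +0.9144)
n_1 = (-0.8123, +0.5833)
n_2 = (-0.6356, -0.7720)
n_3 = (+0.5763, -0.8173)
n_4 = (+0.9891, +0.1475)
n_5 = (+0.2862, +0.9582)
  (0,1): δ = 149.56°  ·
  (0,2): δ = 63.34°  ·
  (0,3): δ = 11.31°  ✓
  (0,4): δ = 74.60°  ·
  (0,5): δ = 139.49°  ·
  (1,2): δ = 93.78°  ·
  (1,3): δ = 19.13°  ✓
  (1,4): δ = 44.16°  ✓
  (1,5): δ = 109.05°  ·
  (2,3): δ = 105.35°  ·
  (2,4): δ = 42.06°  ✓
  (2,5): δ = 22.83°  ✓
  (3,4): δ = 116.71°  ·
  (3,5): δ = 51.82°  ✓
  (4,5): δ = 115.11°  ·
antipodal pairs: 6

count = 6; pairs: (0,3), (1,3), (1,4), (2,4), (2,5), (3,5)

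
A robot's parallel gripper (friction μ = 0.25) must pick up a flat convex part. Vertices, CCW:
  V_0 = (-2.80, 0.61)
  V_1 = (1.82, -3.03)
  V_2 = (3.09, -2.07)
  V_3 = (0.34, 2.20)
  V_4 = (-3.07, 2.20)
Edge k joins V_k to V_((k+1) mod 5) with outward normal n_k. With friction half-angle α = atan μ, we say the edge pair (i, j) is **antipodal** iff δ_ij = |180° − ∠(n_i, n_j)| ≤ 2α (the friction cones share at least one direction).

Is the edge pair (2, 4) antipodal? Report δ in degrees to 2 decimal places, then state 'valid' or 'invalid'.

α = atan 0.25 = 14.04°;  2α = 28.07°
edge 2: e_2 = (-2.75, +4.27);  n_2 = (+0.8407, +0.5415)
edge 4: e_4 = (+0.27, -1.59);  n_4 = (-0.9859, -0.1674)
∠(n_2, n_4) = 156.85°
δ = |180° − 156.85°| = 23.15°
23.15° ≤ 2α = 28.07°  →  valid

δ = 23.15°, valid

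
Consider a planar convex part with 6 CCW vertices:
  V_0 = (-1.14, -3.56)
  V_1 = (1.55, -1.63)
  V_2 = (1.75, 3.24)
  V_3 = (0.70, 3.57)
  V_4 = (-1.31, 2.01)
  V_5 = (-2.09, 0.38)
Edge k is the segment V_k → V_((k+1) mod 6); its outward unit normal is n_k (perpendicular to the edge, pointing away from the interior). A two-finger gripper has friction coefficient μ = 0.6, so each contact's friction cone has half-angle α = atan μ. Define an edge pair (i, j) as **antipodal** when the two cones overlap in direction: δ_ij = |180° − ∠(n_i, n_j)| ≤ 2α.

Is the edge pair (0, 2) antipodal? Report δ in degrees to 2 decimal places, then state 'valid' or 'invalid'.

α = atan 0.6 = 30.96°;  2α = 61.93°
edge 0: e_0 = (+2.69, +1.93);  n_0 = (+0.5830, -0.8125)
edge 2: e_2 = (-1.05, +0.33);  n_2 = (+0.2998, +0.9540)
∠(n_0, n_2) = 126.89°
δ = |180° − 126.89°| = 53.11°
53.11° ≤ 2α = 61.93°  →  valid

δ = 53.11°, valid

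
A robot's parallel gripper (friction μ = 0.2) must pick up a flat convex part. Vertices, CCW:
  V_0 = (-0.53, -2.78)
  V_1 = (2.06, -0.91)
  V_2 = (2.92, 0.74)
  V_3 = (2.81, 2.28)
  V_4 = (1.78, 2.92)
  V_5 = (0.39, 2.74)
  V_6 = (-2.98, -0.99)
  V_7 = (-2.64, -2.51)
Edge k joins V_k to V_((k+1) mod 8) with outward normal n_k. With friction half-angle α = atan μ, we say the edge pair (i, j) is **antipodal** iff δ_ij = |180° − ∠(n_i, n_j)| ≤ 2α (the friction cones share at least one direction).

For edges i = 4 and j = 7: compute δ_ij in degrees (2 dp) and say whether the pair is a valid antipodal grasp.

α = atan 0.2 = 11.31°;  2α = 22.62°
edge 4: e_4 = (-1.39, -0.18);  n_4 = (-0.1284, +0.9917)
edge 7: e_7 = (+2.11, -0.27);  n_7 = (-0.1269, -0.9919)
∠(n_4, n_7) = 165.33°
δ = |180° − 165.33°| = 14.67°
14.67° ≤ 2α = 22.62°  →  valid

δ = 14.67°, valid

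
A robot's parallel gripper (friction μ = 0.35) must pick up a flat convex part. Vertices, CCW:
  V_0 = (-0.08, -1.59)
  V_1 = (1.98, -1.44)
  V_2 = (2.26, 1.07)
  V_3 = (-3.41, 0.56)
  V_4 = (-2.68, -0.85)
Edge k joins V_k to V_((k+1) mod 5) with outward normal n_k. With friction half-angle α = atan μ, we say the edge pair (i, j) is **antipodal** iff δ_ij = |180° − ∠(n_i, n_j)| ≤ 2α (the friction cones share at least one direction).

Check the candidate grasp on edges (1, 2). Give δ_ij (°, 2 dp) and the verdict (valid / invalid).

δ = 78.49°, invalid

α = atan 0.35 = 19.29°;  2α = 38.58°
edge 1: e_1 = (+0.28, +2.51);  n_1 = (+0.9938, -0.1109)
edge 2: e_2 = (-5.67, -0.51);  n_2 = (-0.0896, +0.9960)
∠(n_1, n_2) = 101.51°
δ = |180° − 101.51°| = 78.49°
78.49° > 2α = 38.58°  →  invalid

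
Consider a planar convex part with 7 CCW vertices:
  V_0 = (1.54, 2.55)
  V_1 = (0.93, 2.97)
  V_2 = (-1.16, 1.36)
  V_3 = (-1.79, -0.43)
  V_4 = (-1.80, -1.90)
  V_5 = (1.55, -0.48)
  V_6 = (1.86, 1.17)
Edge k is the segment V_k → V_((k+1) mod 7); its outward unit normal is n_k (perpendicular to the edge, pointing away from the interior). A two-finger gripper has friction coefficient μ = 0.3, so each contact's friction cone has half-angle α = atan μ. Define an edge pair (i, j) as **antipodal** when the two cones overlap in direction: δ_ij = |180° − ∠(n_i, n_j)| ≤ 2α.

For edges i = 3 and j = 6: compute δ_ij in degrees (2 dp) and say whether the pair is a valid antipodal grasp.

δ = 13.45°, valid

α = atan 0.3 = 16.70°;  2α = 33.40°
edge 3: e_3 = (-0.01, -1.47);  n_3 = (-1.0000, +0.0068)
edge 6: e_6 = (-0.32, +1.38);  n_6 = (+0.9742, +0.2259)
∠(n_3, n_6) = 166.55°
δ = |180° − 166.55°| = 13.45°
13.45° ≤ 2α = 33.40°  →  valid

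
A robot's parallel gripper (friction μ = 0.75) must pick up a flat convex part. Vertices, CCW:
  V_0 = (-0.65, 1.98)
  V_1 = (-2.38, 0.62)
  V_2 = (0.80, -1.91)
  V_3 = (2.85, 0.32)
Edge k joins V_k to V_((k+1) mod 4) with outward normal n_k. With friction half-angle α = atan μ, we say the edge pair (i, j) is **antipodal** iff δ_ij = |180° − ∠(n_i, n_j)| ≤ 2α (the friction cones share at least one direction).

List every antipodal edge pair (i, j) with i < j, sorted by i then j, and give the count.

α = atan 0.75 = 36.87°;  2α = 73.74°
n_0 = (-0.6180, +0.7862)
n_1 = (-0.6226, -0.7825)
n_2 = (+0.7362, -0.6768)
n_3 = (+0.4285, +0.9035)
  (0,1): δ = 76.68°  ·
  (0,2): δ = 9.24°  ✓
  (0,3): δ = 116.45°  ·
  (1,2): δ = 94.09°  ·
  (1,3): δ = 13.13°  ✓
  (2,3): δ = 72.78°  ✓
antipodal pairs: 3

count = 3; pairs: (0,2), (1,3), (2,3)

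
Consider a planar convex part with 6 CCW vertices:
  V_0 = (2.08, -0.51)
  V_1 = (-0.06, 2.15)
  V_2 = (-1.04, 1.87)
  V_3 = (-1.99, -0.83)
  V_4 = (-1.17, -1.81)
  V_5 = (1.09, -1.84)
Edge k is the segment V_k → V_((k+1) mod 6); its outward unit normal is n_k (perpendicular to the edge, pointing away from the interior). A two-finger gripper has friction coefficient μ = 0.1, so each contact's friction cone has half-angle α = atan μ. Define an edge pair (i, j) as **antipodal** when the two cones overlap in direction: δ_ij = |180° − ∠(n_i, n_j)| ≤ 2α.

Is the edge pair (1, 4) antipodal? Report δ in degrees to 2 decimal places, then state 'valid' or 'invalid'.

α = atan 0.1 = 5.71°;  2α = 11.42°
edge 1: e_1 = (-0.98, -0.28);  n_1 = (-0.2747, +0.9615)
edge 4: e_4 = (+2.26, -0.03);  n_4 = (-0.0133, -0.9999)
∠(n_1, n_4) = 163.29°
δ = |180° − 163.29°| = 16.71°
16.71° > 2α = 11.42°  →  invalid

δ = 16.71°, invalid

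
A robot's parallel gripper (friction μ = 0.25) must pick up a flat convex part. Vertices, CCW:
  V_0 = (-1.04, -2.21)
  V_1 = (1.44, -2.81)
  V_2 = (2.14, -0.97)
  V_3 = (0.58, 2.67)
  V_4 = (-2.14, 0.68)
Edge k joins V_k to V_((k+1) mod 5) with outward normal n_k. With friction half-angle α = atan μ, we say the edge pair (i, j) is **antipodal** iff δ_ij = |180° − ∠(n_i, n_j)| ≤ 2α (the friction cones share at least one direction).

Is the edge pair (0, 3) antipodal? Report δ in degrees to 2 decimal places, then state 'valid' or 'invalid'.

α = atan 0.25 = 14.04°;  2α = 28.07°
edge 0: e_0 = (+2.48, -0.60);  n_0 = (-0.2352, -0.9720)
edge 3: e_3 = (-2.72, -1.99);  n_3 = (-0.5905, +0.8071)
∠(n_0, n_3) = 130.21°
δ = |180° − 130.21°| = 49.79°
49.79° > 2α = 28.07°  →  invalid

δ = 49.79°, invalid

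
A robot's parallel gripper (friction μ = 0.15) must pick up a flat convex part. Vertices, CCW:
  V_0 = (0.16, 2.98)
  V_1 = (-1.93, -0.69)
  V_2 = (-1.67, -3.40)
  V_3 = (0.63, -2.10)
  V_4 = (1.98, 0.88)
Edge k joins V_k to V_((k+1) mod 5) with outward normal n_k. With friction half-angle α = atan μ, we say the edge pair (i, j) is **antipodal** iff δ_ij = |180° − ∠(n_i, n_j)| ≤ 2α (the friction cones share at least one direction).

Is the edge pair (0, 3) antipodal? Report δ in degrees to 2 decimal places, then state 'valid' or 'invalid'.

α = atan 0.15 = 8.53°;  2α = 17.06°
edge 0: e_0 = (-2.09, -3.67);  n_0 = (-0.8690, +0.4949)
edge 3: e_3 = (+1.35, +2.98);  n_3 = (+0.9109, -0.4127)
∠(n_0, n_3) = 174.71°
δ = |180° − 174.71°| = 5.29°
5.29° ≤ 2α = 17.06°  →  valid

δ = 5.29°, valid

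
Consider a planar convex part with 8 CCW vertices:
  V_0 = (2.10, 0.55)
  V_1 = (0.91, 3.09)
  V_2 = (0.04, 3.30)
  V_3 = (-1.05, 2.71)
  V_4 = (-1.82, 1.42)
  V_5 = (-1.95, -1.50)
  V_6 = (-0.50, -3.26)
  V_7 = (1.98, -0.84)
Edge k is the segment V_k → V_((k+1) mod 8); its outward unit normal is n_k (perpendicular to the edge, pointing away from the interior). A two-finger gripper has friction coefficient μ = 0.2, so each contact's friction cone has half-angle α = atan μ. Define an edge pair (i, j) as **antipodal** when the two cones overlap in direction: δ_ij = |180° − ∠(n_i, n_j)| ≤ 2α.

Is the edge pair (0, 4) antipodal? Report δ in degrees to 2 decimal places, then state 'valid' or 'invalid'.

α = atan 0.2 = 11.31°;  2α = 22.62°
edge 0: e_0 = (-1.19, +2.54);  n_0 = (+0.9055, +0.4243)
edge 4: e_4 = (-0.13, -2.92);  n_4 = (-0.9990, +0.0445)
∠(n_0, n_4) = 152.35°
δ = |180° − 152.35°| = 27.65°
27.65° > 2α = 22.62°  →  invalid

δ = 27.65°, invalid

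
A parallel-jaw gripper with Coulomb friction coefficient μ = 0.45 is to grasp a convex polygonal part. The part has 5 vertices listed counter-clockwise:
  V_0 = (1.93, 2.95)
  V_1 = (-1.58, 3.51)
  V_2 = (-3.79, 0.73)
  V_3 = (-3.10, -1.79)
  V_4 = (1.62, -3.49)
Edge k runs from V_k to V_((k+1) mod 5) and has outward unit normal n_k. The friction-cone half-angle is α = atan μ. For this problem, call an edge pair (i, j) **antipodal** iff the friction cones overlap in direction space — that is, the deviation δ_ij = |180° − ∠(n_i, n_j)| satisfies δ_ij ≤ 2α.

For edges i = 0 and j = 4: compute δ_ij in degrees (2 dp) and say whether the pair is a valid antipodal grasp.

α = atan 0.45 = 24.23°;  2α = 48.46°
edge 0: e_0 = (-3.51, +0.56);  n_0 = (+0.1576, +0.9875)
edge 4: e_4 = (+0.31, +6.44);  n_4 = (+0.9988, -0.0481)
∠(n_0, n_4) = 83.69°
δ = |180° − 83.69°| = 96.31°
96.31° > 2α = 48.46°  →  invalid

δ = 96.31°, invalid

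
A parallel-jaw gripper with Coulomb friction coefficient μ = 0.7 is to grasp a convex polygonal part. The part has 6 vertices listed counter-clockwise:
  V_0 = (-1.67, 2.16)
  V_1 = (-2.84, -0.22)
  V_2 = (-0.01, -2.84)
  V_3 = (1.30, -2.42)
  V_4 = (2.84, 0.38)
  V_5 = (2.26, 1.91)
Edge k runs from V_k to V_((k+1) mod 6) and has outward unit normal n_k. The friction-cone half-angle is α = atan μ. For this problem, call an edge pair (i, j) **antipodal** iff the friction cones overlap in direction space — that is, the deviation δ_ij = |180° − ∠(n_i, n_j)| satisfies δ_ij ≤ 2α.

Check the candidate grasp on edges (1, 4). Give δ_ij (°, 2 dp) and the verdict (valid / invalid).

α = atan 0.7 = 34.99°;  2α = 69.98°
edge 1: e_1 = (+2.83, -2.62);  n_1 = (-0.6794, -0.7338)
edge 4: e_4 = (-0.58, +1.53);  n_4 = (+0.9351, +0.3545)
∠(n_1, n_4) = 153.55°
δ = |180° − 153.55°| = 26.45°
26.45° ≤ 2α = 69.98°  →  valid

δ = 26.45°, valid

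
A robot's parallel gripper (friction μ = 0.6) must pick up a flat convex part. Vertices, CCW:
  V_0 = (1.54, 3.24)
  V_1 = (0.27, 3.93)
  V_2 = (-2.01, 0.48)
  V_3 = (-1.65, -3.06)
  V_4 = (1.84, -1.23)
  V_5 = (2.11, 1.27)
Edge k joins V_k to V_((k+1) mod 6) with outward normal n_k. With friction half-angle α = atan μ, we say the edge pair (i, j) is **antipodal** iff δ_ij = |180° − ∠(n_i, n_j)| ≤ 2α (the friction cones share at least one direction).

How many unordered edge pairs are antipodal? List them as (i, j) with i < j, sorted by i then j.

α = atan 0.6 = 30.96°;  2α = 61.93°
n_0 = (+0.4774, +0.8787)
n_1 = (-0.8343, +0.5513)
n_2 = (-0.9949, -0.1012)
n_3 = (+0.4644, -0.8856)
n_4 = (+0.9942, -0.1074)
n_5 = (+0.9606, +0.2779)
  (0,1): δ = 94.94°  ·
  (0,2): δ = 55.68°  ✓
  (0,3): δ = 56.19°  ✓
  (0,4): δ = 112.35°  ·
  (0,5): δ = 134.65°  ·
  (1,2): δ = 140.73°  ·
  (1,3): δ = 28.87°  ✓
  (1,4): δ = 27.30°  ✓
  (1,5): δ = 49.60°  ✓
  (2,3): δ = 68.14°  ·
  (2,4): δ = 11.97°  ✓
  (2,5): δ = 10.33°  ✓
  (3,4): δ = 123.83°  ·
  (3,5): δ = 101.53°  ·
  (4,5): δ = 157.70°  ·
antipodal pairs: 7

count = 7; pairs: (0,2), (0,3), (1,3), (1,4), (1,5), (2,4), (2,5)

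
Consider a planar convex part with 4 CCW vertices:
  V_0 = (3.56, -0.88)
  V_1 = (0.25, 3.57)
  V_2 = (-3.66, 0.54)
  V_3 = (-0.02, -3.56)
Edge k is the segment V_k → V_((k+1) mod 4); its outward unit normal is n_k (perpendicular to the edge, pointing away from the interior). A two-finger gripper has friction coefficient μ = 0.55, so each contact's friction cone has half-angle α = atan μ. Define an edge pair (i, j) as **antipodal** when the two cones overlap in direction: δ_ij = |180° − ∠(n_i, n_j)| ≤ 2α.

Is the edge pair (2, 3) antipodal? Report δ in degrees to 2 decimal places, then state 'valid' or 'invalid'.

α = atan 0.55 = 28.81°;  2α = 57.62°
edge 2: e_2 = (+3.64, -4.10);  n_2 = (-0.7478, -0.6639)
edge 3: e_3 = (+3.58, +2.68);  n_3 = (+0.5993, -0.8005)
∠(n_2, n_3) = 85.22°
δ = |180° − 85.22°| = 94.78°
94.78° > 2α = 57.62°  →  invalid

δ = 94.78°, invalid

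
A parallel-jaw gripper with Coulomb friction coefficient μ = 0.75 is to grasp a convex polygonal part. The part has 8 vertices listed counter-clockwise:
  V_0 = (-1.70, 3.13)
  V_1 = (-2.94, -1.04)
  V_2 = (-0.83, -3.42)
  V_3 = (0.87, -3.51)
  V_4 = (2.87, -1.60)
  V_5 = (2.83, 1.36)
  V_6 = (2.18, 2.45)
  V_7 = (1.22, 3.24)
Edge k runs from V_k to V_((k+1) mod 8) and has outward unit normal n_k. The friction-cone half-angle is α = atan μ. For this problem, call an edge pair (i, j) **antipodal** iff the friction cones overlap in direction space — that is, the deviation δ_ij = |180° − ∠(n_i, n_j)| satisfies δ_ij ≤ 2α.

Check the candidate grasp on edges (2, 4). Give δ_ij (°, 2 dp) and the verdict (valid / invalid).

α = atan 0.75 = 36.87°;  2α = 73.74°
edge 2: e_2 = (+1.70, -0.09);  n_2 = (-0.0529, -0.9986)
edge 4: e_4 = (-0.04, +2.96);  n_4 = (+0.9999, +0.0135)
∠(n_2, n_4) = 93.80°
δ = |180° − 93.80°| = 86.20°
86.20° > 2α = 73.74°  →  invalid

δ = 86.20°, invalid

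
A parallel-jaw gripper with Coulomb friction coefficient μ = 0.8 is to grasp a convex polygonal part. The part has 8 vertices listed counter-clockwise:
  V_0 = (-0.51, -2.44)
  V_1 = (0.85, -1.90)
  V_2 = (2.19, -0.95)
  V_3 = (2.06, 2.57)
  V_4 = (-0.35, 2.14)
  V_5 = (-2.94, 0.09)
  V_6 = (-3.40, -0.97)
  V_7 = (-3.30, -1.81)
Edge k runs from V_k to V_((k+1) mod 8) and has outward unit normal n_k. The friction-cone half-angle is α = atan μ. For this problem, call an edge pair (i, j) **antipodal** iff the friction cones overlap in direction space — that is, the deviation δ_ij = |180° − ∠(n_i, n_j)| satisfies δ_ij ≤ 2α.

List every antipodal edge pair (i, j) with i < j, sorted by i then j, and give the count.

α = atan 0.8 = 38.66°;  2α = 77.32°
n_0 = (+0.3690, -0.9294)
n_1 = (+0.5784, -0.8158)
n_2 = (+0.9993, +0.0369)
n_3 = (-0.1756, +0.9845)
n_4 = (-0.6206, +0.7841)
n_5 = (-0.9173, +0.3981)
n_6 = (-0.9930, -0.1182)
n_7 = (-0.2203, -0.9754)
  (0,1): δ = 166.32°  ·
  (0,2): δ = 109.54°  ·
  (0,3): δ = 11.54°  ✓
  (0,4): δ = 16.71°  ✓
  (0,5): δ = 44.88°  ✓
  (0,6): δ = 75.13°  ✓
  (0,7): δ = 145.62°  ·
  (1,2): δ = 123.22°  ·
  (1,3): δ = 25.22°  ✓
  (1,4): δ = 3.03°  ✓
  (1,5): δ = 31.21°  ✓
  (1,6): δ = 61.45°  ✓
  (1,7): δ = 131.94°  ·
  (2,3): δ = 82.00°  ·
  (2,4): δ = 53.75°  ✓
  (2,5): δ = 25.57°  ✓
  (2,6): δ = 4.67°  ✓
  (2,7): δ = 75.16°  ✓
  (3,4): δ = 151.75°  ·
  (3,5): δ = 123.58°  ·
  (3,6): δ = 93.33°  ·
  (3,7): δ = 22.84°  ✓
  (4,5): δ = 151.82°  ·
  (4,6): δ = 121.57°  ·
  (4,7): δ = 51.09°  ✓
  (5,6): δ = 149.75°  ·
  (5,7): δ = 79.27°  ·
  (6,7): δ = 109.51°  ·
antipodal pairs: 14

count = 14; pairs: (0,3), (0,4), (0,5), (0,6), (1,3), (1,4), (1,5), (1,6), (2,4), (2,5), (2,6), (2,7), (3,7), (4,7)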